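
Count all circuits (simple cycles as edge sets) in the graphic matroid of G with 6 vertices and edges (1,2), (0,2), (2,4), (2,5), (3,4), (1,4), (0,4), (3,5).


A circuit in a graphic matroid = edge set of a simple cycle.
G has 6 vertices and 8 edges.
Enumerating all minimal edge subsets forming cycles...
Total circuits found: 6.

6


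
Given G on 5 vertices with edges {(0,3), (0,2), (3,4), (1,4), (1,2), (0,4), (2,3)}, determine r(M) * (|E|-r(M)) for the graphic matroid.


r(M) = |V| - c = 5 - 1 = 4.
nullity = |E| - r(M) = 7 - 4 = 3.
Product = 4 * 3 = 12.

12


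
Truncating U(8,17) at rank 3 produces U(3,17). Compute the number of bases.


Truncating U(8,17) to rank 3 gives U(3,17).
Bases of U(3,17) are all 3-element subsets of 17 elements.
Number of bases = (17 choose 3) = 680.

680


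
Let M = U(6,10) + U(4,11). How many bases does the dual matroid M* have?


(M1+M2)* = M1* + M2*.
M1* = U(4,10), bases: C(10,4) = 210.
M2* = U(7,11), bases: C(11,7) = 330.
|B(M*)| = 210 * 330 = 69300.

69300


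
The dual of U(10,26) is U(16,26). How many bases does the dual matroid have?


The dual of U(r,n) is U(n-r, n) = U(16,26).
Bases of U(16,26) are all (16)-element subsets.
|B(M*)| = C(26,16) = 26! / (16! * 10!) = 5311735.

5311735


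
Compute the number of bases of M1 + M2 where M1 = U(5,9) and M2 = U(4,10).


Bases of a direct sum M1 + M2: |B| = |B(M1)| * |B(M2)|.
|B(U(5,9))| = C(9,5) = 126.
|B(U(4,10))| = C(10,4) = 210.
Total bases = 126 * 210 = 26460.

26460


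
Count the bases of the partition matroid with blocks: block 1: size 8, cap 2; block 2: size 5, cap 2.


A basis picks exactly ci elements from block i.
Number of bases = product of C(|Si|, ci).
= C(8,2) * C(5,2)
= 28 * 10
= 280.

280


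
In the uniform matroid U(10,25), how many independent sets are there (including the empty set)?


Independent sets of U(10,25) are all subsets of size <= 10.
Count = C(25,0) + C(25,1) + C(25,2) + C(25,3) + C(25,4) + C(25,5) + C(25,6) + C(25,7) + C(25,8) + C(25,9) + C(25,10)
     = 1 + 25 + 300 + 2300 + 12650 + 53130 + 177100 + 480700 + 1081575 + 2042975 + 3268760
     = 7119516.

7119516


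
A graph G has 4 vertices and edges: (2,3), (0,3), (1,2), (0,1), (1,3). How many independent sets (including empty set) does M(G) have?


An independent set in a graphic matroid is an acyclic edge subset.
G has 4 vertices and 5 edges.
Enumerate all 2^5 = 32 subsets, checking for acyclicity.
Total independent sets = 24.

24


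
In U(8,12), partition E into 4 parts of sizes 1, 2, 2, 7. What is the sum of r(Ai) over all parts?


r(Ai) = min(|Ai|, 8) for each part.
Sum = min(1,8) + min(2,8) + min(2,8) + min(7,8)
    = 1 + 2 + 2 + 7
    = 12.

12


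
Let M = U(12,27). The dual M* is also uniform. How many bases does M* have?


The dual of U(r,n) is U(n-r, n) = U(15,27).
Bases of U(15,27) are all (15)-element subsets.
|B(M*)| = (27 choose 15) = 17383860.

17383860


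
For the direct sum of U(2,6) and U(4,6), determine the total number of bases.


Bases of a direct sum M1 + M2: |B| = |B(M1)| * |B(M2)|.
|B(U(2,6))| = C(6,2) = 15.
|B(U(4,6))| = C(6,4) = 15.
Total bases = 15 * 15 = 225.

225


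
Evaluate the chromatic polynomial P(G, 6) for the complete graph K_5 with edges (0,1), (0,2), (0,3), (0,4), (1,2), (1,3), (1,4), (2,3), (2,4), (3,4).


P(K_5, k) = k(k-1)(k-2)...(k-4).
P(6) = (6) * (5) * (4) * (3) * (2) = 720.

720


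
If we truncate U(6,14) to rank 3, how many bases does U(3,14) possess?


Truncating U(6,14) to rank 3 gives U(3,14).
Bases of U(3,14) are all 3-element subsets of 14 elements.
Number of bases = C(14,3) = 14! / (3! * 11!) = 364.

364


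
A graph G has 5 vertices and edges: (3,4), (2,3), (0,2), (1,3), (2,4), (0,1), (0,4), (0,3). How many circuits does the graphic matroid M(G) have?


A circuit in a graphic matroid = edge set of a simple cycle.
G has 5 vertices and 8 edges.
Enumerating all minimal edge subsets forming cycles...
Total circuits found: 12.

12


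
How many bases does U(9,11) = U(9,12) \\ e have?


Deleting e from U(9,12) gives U(9,11) since n > r.
Bases of U(9,11) = C(11,9) = 11! / (9! * 2!) = 55.

55


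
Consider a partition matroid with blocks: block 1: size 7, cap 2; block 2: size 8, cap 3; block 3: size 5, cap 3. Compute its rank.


Rank of a partition matroid = sum of min(|Si|, ci) for each block.
= min(7,2) + min(8,3) + min(5,3)
= 2 + 3 + 3
= 8.

8


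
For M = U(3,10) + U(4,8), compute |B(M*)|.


(M1+M2)* = M1* + M2*.
M1* = U(7,10), bases: C(10,7) = 120.
M2* = U(4,8), bases: C(8,4) = 70.
|B(M*)| = 120 * 70 = 8400.

8400


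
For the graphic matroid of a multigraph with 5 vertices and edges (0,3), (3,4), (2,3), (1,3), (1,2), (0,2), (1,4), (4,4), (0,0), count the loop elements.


In a graphic matroid, a loop is a self-loop edge (u,u) with rank 0.
Examining all 9 edges for self-loops...
Self-loops found: (4,4), (0,0)
Number of loops = 2.

2


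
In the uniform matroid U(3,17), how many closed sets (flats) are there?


Flats of U(3,17): every subset of size < 3 is a flat, plus E itself.
Count = C(17,0) + C(17,1) + C(17,2) + 1
     = 1 + 17 + 136 + 1
     = 155.

155


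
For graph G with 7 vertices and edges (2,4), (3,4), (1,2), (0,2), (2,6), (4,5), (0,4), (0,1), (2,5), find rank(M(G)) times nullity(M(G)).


r(M) = |V| - c = 7 - 1 = 6.
nullity = |E| - r(M) = 9 - 6 = 3.
Product = 6 * 3 = 18.

18


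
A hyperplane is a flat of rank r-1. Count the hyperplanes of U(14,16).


Hyperplanes of U(14,16) are flats of rank 13.
In a uniform matroid, these are exactly the (13)-element subsets.
Count = (16 choose 13) = 560.

560


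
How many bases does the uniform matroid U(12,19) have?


Bases of U(12,19) are all 12-element subsets of the 19-element ground set.
Number of bases = C(19,12).
C(19,12) = 50388.

50388


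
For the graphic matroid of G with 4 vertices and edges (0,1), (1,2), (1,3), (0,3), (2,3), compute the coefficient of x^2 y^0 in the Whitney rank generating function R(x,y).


R(x,y) = sum over A in 2^E of x^(r(E)-r(A)) * y^(|A|-r(A)).
G has 4 vertices, 5 edges. r(E) = 3.
Enumerate all 2^5 = 32 subsets.
Count subsets with r(E)-r(A)=2 and |A|-r(A)=0: 5.

5


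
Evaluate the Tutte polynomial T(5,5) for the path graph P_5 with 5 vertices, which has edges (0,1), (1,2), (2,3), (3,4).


A path on 5 vertices is a tree with 4 edges.
T(x,y) = x^(4) for any tree.
T(5,5) = 5^4 = 625.

625


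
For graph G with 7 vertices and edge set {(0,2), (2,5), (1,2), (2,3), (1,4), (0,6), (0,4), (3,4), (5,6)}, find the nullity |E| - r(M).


Cycle rank (nullity) = |E| - r(M) = |E| - (|V| - c).
|E| = 9, |V| = 7, c = 1.
Nullity = 9 - (7 - 1) = 9 - 6 = 3.

3


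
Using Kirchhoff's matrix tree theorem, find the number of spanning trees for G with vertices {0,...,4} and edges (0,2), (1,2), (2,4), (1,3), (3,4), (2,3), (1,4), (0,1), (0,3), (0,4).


By Kirchhoff's matrix tree theorem, the number of spanning trees equals
the determinant of any cofactor of the Laplacian matrix L.
G has 5 vertices and 10 edges.
Computing the (4 x 4) cofactor determinant gives 125.

125


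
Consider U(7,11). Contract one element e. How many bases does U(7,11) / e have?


Contracting e from U(7,11) gives U(6,10).
Bases of U(6,10) = (10 choose 6) = 210.

210


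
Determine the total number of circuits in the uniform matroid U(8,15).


In U(8,15), circuits are the (9)-element subsets.
Any set of 9 elements is dependent, and removing any one element gives
an independent set of size 8, so it is a minimal dependent set.
Number of circuits = C(15,9) = 15! / (9! * 6!) = 5005.

5005


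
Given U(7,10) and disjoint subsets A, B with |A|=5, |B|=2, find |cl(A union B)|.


|A union B| = 5 + 2 = 7 (disjoint).
In U(7,10), cl(S) = S if |S| < 7, else cl(S) = E.
Since 7 >= 7, cl(A union B) = E.
|cl(A union B)| = 10.

10


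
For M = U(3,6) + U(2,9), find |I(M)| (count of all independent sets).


For a direct sum, |I(M1+M2)| = |I(M1)| * |I(M2)|.
|I(U(3,6))| = sum C(6,k) for k=0..3 = 42.
|I(U(2,9))| = sum C(9,k) for k=0..2 = 46.
Total = 42 * 46 = 1932.

1932


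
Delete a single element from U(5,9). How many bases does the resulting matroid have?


Deleting e from U(5,9) gives U(5,8) since n > r.
Bases of U(5,8) = C(8,5) = 56.

56


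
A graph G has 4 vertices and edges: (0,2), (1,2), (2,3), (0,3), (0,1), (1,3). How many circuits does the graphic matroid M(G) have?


A circuit in a graphic matroid = edge set of a simple cycle.
G has 4 vertices and 6 edges.
Enumerating all minimal edge subsets forming cycles...
Total circuits found: 7.

7


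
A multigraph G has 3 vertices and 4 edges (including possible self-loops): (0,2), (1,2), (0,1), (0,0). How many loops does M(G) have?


In a graphic matroid, a loop is a self-loop edge (u,u) with rank 0.
Examining all 4 edges for self-loops...
Self-loops found: (0,0)
Number of loops = 1.

1


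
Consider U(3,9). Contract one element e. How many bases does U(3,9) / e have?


Contracting e from U(3,9) gives U(2,8).
Bases of U(2,8) = C(8,2) = (8 * 7) / (1 * 2) = 28.

28


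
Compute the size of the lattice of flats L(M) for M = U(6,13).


Flats of U(6,13): every subset of size < 6 is a flat, plus E itself.
Count = (13 choose 0) + (13 choose 1) + (13 choose 2) + (13 choose 3) + (13 choose 4) + (13 choose 5) + 1
     = 1 + 13 + 78 + 286 + 715 + 1287 + 1
     = 2381.

2381


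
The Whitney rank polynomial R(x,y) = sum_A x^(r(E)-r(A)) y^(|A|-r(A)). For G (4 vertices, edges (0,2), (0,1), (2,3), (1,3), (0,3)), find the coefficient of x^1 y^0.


R(x,y) = sum over A in 2^E of x^(r(E)-r(A)) * y^(|A|-r(A)).
G has 4 vertices, 5 edges. r(E) = 3.
Enumerate all 2^5 = 32 subsets.
Count subsets with r(E)-r(A)=1 and |A|-r(A)=0: 10.

10


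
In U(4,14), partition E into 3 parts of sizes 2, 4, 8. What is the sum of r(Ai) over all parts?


r(Ai) = min(|Ai|, 4) for each part.
Sum = min(2,4) + min(4,4) + min(8,4)
    = 2 + 4 + 4
    = 10.

10


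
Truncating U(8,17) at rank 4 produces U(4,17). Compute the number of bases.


Truncating U(8,17) to rank 4 gives U(4,17).
Bases of U(4,17) are all 4-element subsets of 17 elements.
Number of bases = C(17,4) = 17! / (4! * 13!) = 2380.

2380


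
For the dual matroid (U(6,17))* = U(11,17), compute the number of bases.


The dual of U(r,n) is U(n-r, n) = U(11,17).
Bases of U(11,17) are all (11)-element subsets.
|B(M*)| = C(17,11) = 17! / (11! * 6!) = 12376.

12376


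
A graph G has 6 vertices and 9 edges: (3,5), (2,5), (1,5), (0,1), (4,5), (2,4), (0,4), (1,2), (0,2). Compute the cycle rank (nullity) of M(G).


Cycle rank (nullity) = |E| - r(M) = |E| - (|V| - c).
|E| = 9, |V| = 6, c = 1.
Nullity = 9 - (6 - 1) = 9 - 5 = 4.

4


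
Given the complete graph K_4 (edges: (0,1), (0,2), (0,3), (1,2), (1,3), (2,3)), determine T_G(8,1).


T(K_4; x,y) = x^3 + 3x^2 + 4xy + 2x + y^3 + 3y^2 + 2y.
Substituting x=8, y=1:
= 512 + 192 + 32 + 16 + 1 + 3 + 2
= 758.

758


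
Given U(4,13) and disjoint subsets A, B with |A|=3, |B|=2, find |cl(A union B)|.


|A union B| = 3 + 2 = 5 (disjoint).
In U(4,13), cl(S) = S if |S| < 4, else cl(S) = E.
Since 5 >= 4, cl(A union B) = E.
|cl(A union B)| = 13.

13


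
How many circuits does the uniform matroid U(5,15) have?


In U(5,15), circuits are the (6)-element subsets.
Any set of 6 elements is dependent, and removing any one element gives
an independent set of size 5, so it is a minimal dependent set.
Number of circuits = (15 choose 6) = 5005.

5005


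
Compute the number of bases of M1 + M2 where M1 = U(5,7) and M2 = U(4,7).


Bases of a direct sum M1 + M2: |B| = |B(M1)| * |B(M2)|.
|B(U(5,7))| = C(7,5) = 21.
|B(U(4,7))| = C(7,4) = 35.
Total bases = 21 * 35 = 735.

735


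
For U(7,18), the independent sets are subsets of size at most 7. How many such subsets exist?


Independent sets of U(7,18) are all subsets of size <= 7.
Count = (18 choose 0) + (18 choose 1) + (18 choose 2) + (18 choose 3) + (18 choose 4) + (18 choose 5) + (18 choose 6) + (18 choose 7)
     = 1 + 18 + 153 + 816 + 3060 + 8568 + 18564 + 31824
     = 63004.

63004


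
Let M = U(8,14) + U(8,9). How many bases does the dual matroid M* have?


(M1+M2)* = M1* + M2*.
M1* = U(6,14), bases: C(14,6) = 3003.
M2* = U(1,9), bases: C(9,1) = 9.
|B(M*)| = 3003 * 9 = 27027.

27027


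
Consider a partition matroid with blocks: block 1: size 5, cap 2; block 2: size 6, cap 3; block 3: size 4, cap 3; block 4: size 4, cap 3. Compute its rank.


Rank of a partition matroid = sum of min(|Si|, ci) for each block.
= min(5,2) + min(6,3) + min(4,3) + min(4,3)
= 2 + 3 + 3 + 3
= 11.

11


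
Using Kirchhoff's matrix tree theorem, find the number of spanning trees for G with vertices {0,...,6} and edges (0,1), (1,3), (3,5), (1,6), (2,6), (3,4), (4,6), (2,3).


By Kirchhoff's matrix tree theorem, the number of spanning trees equals
the determinant of any cofactor of the Laplacian matrix L.
G has 7 vertices and 8 edges.
Computing the (6 x 6) cofactor determinant gives 12.

12


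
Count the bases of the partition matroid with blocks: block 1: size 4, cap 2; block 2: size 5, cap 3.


A basis picks exactly ci elements from block i.
Number of bases = product of C(|Si|, ci).
= C(4,2) * C(5,3)
= 6 * 10
= 60.

60


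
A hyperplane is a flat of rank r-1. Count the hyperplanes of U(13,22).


Hyperplanes of U(13,22) are flats of rank 12.
In a uniform matroid, these are exactly the (12)-element subsets.
Count = C(22,12) = 22! / (12! * 10!) = 646646.

646646


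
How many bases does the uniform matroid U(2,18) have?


Bases of U(2,18) are all 2-element subsets of the 18-element ground set.
Number of bases = C(18,2).
C(18,2) = (18 * 17) / (1 * 2) = 153.

153


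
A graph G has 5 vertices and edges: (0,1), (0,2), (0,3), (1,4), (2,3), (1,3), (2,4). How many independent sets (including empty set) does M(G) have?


An independent set in a graphic matroid is an acyclic edge subset.
G has 5 vertices and 7 edges.
Enumerate all 2^7 = 128 subsets, checking for acyclicity.
Total independent sets = 86.

86


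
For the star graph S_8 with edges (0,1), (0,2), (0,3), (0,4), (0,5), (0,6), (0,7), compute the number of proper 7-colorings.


P(tree, k) = k * (k-1)^(7) for any tree on 8 vertices.
P(7) = 7 * 6^7 = 7 * 279936 = 1959552.

1959552


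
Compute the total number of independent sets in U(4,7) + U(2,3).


For a direct sum, |I(M1+M2)| = |I(M1)| * |I(M2)|.
|I(U(4,7))| = sum C(7,k) for k=0..4 = 99.
|I(U(2,3))| = sum C(3,k) for k=0..2 = 7.
Total = 99 * 7 = 693.

693


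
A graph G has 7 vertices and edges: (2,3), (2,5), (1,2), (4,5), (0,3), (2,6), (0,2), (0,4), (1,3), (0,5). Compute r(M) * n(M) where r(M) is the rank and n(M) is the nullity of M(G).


r(M) = |V| - c = 7 - 1 = 6.
nullity = |E| - r(M) = 10 - 6 = 4.
Product = 6 * 4 = 24.

24


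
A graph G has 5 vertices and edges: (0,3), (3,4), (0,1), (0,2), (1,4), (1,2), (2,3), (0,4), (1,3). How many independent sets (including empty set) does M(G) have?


An independent set in a graphic matroid is an acyclic edge subset.
G has 5 vertices and 9 edges.
Enumerate all 2^9 = 512 subsets, checking for acyclicity.
Total independent sets = 198.

198


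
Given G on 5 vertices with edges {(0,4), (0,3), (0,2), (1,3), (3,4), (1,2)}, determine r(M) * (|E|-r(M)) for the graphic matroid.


r(M) = |V| - c = 5 - 1 = 4.
nullity = |E| - r(M) = 6 - 4 = 2.
Product = 4 * 2 = 8.

8


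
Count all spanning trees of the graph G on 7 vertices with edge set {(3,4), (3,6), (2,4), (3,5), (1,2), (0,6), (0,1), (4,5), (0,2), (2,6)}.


By Kirchhoff's matrix tree theorem, the number of spanning trees equals
the determinant of any cofactor of the Laplacian matrix L.
G has 7 vertices and 10 edges.
Computing the (6 x 6) cofactor determinant gives 79.

79


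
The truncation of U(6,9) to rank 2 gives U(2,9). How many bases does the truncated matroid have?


Truncating U(6,9) to rank 2 gives U(2,9).
Bases of U(2,9) are all 2-element subsets of 9 elements.
Number of bases = C(9,2) = 9! / (2! * 7!) = 36.

36


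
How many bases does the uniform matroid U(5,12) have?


Bases of U(5,12) are all 5-element subsets of the 12-element ground set.
Number of bases = C(12,5).
(12 choose 5) = 792.

792


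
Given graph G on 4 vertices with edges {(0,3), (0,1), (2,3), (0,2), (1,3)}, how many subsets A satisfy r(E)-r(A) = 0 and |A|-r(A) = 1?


R(x,y) = sum over A in 2^E of x^(r(E)-r(A)) * y^(|A|-r(A)).
G has 4 vertices, 5 edges. r(E) = 3.
Enumerate all 2^5 = 32 subsets.
Count subsets with r(E)-r(A)=0 and |A|-r(A)=1: 5.

5


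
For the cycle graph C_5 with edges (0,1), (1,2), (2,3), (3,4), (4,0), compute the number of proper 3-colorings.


P(C_5, k) = (k-1)^5 + (-1)^5*(k-1).
P(3) = (2)^5 - 2
= 32 - 2 = 30.

30


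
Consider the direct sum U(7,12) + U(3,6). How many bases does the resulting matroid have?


Bases of a direct sum M1 + M2: |B| = |B(M1)| * |B(M2)|.
|B(U(7,12))| = C(12,7) = 792.
|B(U(3,6))| = C(6,3) = 20.
Total bases = 792 * 20 = 15840.

15840


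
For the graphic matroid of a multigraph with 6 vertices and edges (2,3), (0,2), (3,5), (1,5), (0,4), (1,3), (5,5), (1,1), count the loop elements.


In a graphic matroid, a loop is a self-loop edge (u,u) with rank 0.
Examining all 8 edges for self-loops...
Self-loops found: (5,5), (1,1)
Number of loops = 2.

2


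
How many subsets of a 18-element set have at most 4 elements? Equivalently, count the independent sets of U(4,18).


Independent sets of U(4,18) are all subsets of size <= 4.
Count = C(18,0) + C(18,1) + C(18,2) + C(18,3) + C(18,4)
     = 1 + 18 + 153 + 816 + 3060
     = 4048.

4048


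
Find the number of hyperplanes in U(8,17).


Hyperplanes of U(8,17) are flats of rank 7.
In a uniform matroid, these are exactly the (7)-element subsets.
Count = C(17,7) = 17! / (7! * 10!) = 19448.

19448


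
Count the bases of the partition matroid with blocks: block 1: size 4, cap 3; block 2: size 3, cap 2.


A basis picks exactly ci elements from block i.
Number of bases = product of C(|Si|, ci).
= C(4,3) * C(3,2)
= 4 * 3
= 12.

12


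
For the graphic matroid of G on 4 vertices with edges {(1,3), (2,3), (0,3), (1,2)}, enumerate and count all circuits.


A circuit in a graphic matroid = edge set of a simple cycle.
G has 4 vertices and 4 edges.
Enumerating all minimal edge subsets forming cycles...
Total circuits found: 1.

1


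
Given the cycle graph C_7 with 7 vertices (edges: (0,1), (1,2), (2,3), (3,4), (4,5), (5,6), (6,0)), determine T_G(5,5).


T(C_7; x,y) = x + x^2 + ... + x^(6) + y.
T(5,5) = 5^1 + 5^2 + 5^3 + 5^4 + 5^5 + 5^6 + 5
= 5 + 25 + 125 + 625 + 3125 + 15625 + 5
= 19535.

19535


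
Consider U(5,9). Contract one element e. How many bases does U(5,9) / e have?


Contracting e from U(5,9) gives U(4,8).
Bases of U(4,8) = C(8,4) = 8! / (4! * 4!) = 70.

70


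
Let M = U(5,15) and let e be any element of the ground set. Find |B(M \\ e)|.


Deleting e from U(5,15) gives U(5,14) since n > r.
Bases of U(5,14) = C(14,5) = 14! / (5! * 9!) = 2002.

2002


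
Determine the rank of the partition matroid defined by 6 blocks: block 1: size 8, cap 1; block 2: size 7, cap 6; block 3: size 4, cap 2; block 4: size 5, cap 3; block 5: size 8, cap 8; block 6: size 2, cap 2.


Rank of a partition matroid = sum of min(|Si|, ci) for each block.
= min(8,1) + min(7,6) + min(4,2) + min(5,3) + min(8,8) + min(2,2)
= 1 + 6 + 2 + 3 + 8 + 2
= 22.

22


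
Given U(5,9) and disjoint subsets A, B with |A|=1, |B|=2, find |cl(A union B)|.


|A union B| = 1 + 2 = 3 (disjoint).
In U(5,9), cl(S) = S if |S| < 5, else cl(S) = E.
Since 3 < 5, cl(A union B) = A union B.
|cl(A union B)| = 3.

3


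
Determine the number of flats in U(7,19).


Flats of U(7,19): every subset of size < 7 is a flat, plus E itself.
Count = (19 choose 0) + (19 choose 1) + (19 choose 2) + (19 choose 3) + (19 choose 4) + (19 choose 5) + (19 choose 6) + 1
     = 1 + 19 + 171 + 969 + 3876 + 11628 + 27132 + 1
     = 43797.

43797


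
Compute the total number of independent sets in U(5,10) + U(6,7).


For a direct sum, |I(M1+M2)| = |I(M1)| * |I(M2)|.
|I(U(5,10))| = sum C(10,k) for k=0..5 = 638.
|I(U(6,7))| = sum C(7,k) for k=0..6 = 127.
Total = 638 * 127 = 81026.

81026


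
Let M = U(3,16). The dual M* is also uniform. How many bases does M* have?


The dual of U(r,n) is U(n-r, n) = U(13,16).
Bases of U(13,16) are all (13)-element subsets.
|B(M*)| = (16 choose 13) = 560.

560


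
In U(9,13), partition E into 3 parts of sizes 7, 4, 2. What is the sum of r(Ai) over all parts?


r(Ai) = min(|Ai|, 9) for each part.
Sum = min(7,9) + min(4,9) + min(2,9)
    = 7 + 4 + 2
    = 13.

13


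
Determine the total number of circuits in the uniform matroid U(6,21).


In U(6,21), circuits are the (7)-element subsets.
Any set of 7 elements is dependent, and removing any one element gives
an independent set of size 6, so it is a minimal dependent set.
Number of circuits = C(21,7) = 116280.

116280


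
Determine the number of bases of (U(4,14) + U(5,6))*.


(M1+M2)* = M1* + M2*.
M1* = U(10,14), bases: C(14,10) = 1001.
M2* = U(1,6), bases: C(6,1) = 6.
|B(M*)| = 1001 * 6 = 6006.

6006


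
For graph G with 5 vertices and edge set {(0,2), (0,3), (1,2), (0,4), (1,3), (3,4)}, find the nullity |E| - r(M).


Cycle rank (nullity) = |E| - r(M) = |E| - (|V| - c).
|E| = 6, |V| = 5, c = 1.
Nullity = 6 - (5 - 1) = 6 - 4 = 2.

2


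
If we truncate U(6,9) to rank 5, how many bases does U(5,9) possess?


Truncating U(6,9) to rank 5 gives U(5,9).
Bases of U(5,9) are all 5-element subsets of 9 elements.
Number of bases = (9 choose 5) = 126.

126


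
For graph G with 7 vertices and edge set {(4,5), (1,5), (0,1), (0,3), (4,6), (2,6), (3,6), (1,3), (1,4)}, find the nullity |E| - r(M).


Cycle rank (nullity) = |E| - r(M) = |E| - (|V| - c).
|E| = 9, |V| = 7, c = 1.
Nullity = 9 - (7 - 1) = 9 - 6 = 3.

3


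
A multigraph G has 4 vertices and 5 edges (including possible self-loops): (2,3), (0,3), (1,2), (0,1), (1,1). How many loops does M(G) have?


In a graphic matroid, a loop is a self-loop edge (u,u) with rank 0.
Examining all 5 edges for self-loops...
Self-loops found: (1,1)
Number of loops = 1.

1


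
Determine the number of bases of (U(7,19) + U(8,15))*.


(M1+M2)* = M1* + M2*.
M1* = U(12,19), bases: C(19,12) = 50388.
M2* = U(7,15), bases: C(15,7) = 6435.
|B(M*)| = 50388 * 6435 = 324246780.

324246780


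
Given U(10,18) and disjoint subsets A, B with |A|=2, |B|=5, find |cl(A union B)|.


|A union B| = 2 + 5 = 7 (disjoint).
In U(10,18), cl(S) = S if |S| < 10, else cl(S) = E.
Since 7 < 10, cl(A union B) = A union B.
|cl(A union B)| = 7.

7


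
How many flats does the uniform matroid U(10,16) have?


Flats of U(10,16): every subset of size < 10 is a flat, plus E itself.
Count = (16 choose 0) + (16 choose 1) + (16 choose 2) + (16 choose 3) + (16 choose 4) + (16 choose 5) + (16 choose 6) + (16 choose 7) + (16 choose 8) + (16 choose 9) + 1
     = 1 + 16 + 120 + 560 + 1820 + 4368 + 8008 + 11440 + 12870 + 11440 + 1
     = 50644.

50644


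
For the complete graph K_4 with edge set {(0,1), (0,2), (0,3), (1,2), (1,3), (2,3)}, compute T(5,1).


T(K_4; x,y) = x^3 + 3x^2 + 4xy + 2x + y^3 + 3y^2 + 2y.
Substituting x=5, y=1:
= 125 + 75 + 20 + 10 + 1 + 3 + 2
= 236.

236


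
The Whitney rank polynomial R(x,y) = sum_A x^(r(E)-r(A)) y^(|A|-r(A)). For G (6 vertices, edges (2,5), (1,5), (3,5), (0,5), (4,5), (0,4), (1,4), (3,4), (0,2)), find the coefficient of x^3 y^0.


R(x,y) = sum over A in 2^E of x^(r(E)-r(A)) * y^(|A|-r(A)).
G has 6 vertices, 9 edges. r(E) = 5.
Enumerate all 2^9 = 512 subsets.
Count subsets with r(E)-r(A)=3 and |A|-r(A)=0: 36.

36


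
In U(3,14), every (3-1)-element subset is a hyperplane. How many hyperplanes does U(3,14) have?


Hyperplanes of U(3,14) are flats of rank 2.
In a uniform matroid, these are exactly the (2)-element subsets.
Count = (14 choose 2) = 91.

91


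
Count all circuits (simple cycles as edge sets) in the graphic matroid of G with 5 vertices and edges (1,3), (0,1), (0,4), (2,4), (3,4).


A circuit in a graphic matroid = edge set of a simple cycle.
G has 5 vertices and 5 edges.
Enumerating all minimal edge subsets forming cycles...
Total circuits found: 1.

1


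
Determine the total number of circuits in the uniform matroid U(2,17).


In U(2,17), circuits are the (3)-element subsets.
Any set of 3 elements is dependent, and removing any one element gives
an independent set of size 2, so it is a minimal dependent set.
Number of circuits = C(17,3) = (17 * 16 * 15) / (1 * 2 * 3) = 680.

680


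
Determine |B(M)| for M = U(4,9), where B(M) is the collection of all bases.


Bases of U(4,9) are all 4-element subsets of the 9-element ground set.
Number of bases = C(9,4).
C(9,4) = (9 * 8 * 7 * 6) / (1 * 2 * 3 * 4) = 126.

126


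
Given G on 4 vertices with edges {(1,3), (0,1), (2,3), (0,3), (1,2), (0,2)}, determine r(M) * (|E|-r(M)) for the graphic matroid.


r(M) = |V| - c = 4 - 1 = 3.
nullity = |E| - r(M) = 6 - 3 = 3.
Product = 3 * 3 = 9.

9


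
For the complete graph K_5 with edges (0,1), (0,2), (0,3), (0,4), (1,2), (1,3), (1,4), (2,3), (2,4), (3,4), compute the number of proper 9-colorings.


P(K_5, k) = k(k-1)(k-2)...(k-4).
P(9) = (9) * (8) * (7) * (6) * (5) = 15120.

15120


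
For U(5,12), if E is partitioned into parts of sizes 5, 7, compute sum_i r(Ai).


r(Ai) = min(|Ai|, 5) for each part.
Sum = min(5,5) + min(7,5)
    = 5 + 5
    = 10.

10


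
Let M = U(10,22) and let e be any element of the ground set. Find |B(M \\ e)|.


Deleting e from U(10,22) gives U(10,21) since n > r.
Bases of U(10,21) = C(21,10) = 21! / (10! * 11!) = 352716.

352716


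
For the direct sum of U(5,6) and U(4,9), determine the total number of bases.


Bases of a direct sum M1 + M2: |B| = |B(M1)| * |B(M2)|.
|B(U(5,6))| = C(6,5) = 6.
|B(U(4,9))| = C(9,4) = 126.
Total bases = 6 * 126 = 756.

756


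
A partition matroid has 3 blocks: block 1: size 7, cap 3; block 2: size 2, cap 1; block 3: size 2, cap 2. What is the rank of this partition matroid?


Rank of a partition matroid = sum of min(|Si|, ci) for each block.
= min(7,3) + min(2,1) + min(2,2)
= 3 + 1 + 2
= 6.

6


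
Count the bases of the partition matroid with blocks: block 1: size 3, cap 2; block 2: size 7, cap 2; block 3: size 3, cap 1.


A basis picks exactly ci elements from block i.
Number of bases = product of C(|Si|, ci).
= C(3,2) * C(7,2) * C(3,1)
= 3 * 21 * 3
= 189.

189


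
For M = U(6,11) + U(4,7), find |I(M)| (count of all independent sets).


For a direct sum, |I(M1+M2)| = |I(M1)| * |I(M2)|.
|I(U(6,11))| = sum C(11,k) for k=0..6 = 1486.
|I(U(4,7))| = sum C(7,k) for k=0..4 = 99.
Total = 1486 * 99 = 147114.

147114


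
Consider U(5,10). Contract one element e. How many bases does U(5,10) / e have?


Contracting e from U(5,10) gives U(4,9).
Bases of U(4,9) = C(9,4) = (9 * 8 * 7 * 6) / (1 * 2 * 3 * 4) = 126.

126


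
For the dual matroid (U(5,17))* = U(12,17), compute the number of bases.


The dual of U(r,n) is U(n-r, n) = U(12,17).
Bases of U(12,17) are all (12)-element subsets.
|B(M*)| = C(17,12) = 6188.

6188


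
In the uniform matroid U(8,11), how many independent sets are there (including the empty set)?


Independent sets of U(8,11) are all subsets of size <= 8.
Count = C(11,0) + C(11,1) + C(11,2) + C(11,3) + C(11,4) + C(11,5) + C(11,6) + C(11,7) + C(11,8)
     = 1 + 11 + 55 + 165 + 330 + 462 + 462 + 330 + 165
     = 1981.

1981


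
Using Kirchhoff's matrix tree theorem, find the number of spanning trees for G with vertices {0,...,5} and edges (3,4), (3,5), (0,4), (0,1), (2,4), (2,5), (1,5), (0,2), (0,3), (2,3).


By Kirchhoff's matrix tree theorem, the number of spanning trees equals
the determinant of any cofactor of the Laplacian matrix L.
G has 6 vertices and 10 edges.
Computing the (5 x 5) cofactor determinant gives 115.

115


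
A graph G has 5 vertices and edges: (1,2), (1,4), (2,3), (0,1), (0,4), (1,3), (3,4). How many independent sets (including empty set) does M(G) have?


An independent set in a graphic matroid is an acyclic edge subset.
G has 5 vertices and 7 edges.
Enumerate all 2^7 = 128 subsets, checking for acyclicity.
Total independent sets = 82.

82


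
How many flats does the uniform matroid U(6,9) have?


Flats of U(6,9): every subset of size < 6 is a flat, plus E itself.
Count = C(9,0) + C(9,1) + C(9,2) + C(9,3) + C(9,4) + C(9,5) + 1
     = 1 + 9 + 36 + 84 + 126 + 126 + 1
     = 383.

383


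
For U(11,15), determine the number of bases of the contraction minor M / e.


Contracting e from U(11,15) gives U(10,14).
Bases of U(10,14) = C(14,10) = 1001.

1001


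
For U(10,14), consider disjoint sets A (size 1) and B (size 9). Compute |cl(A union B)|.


|A union B| = 1 + 9 = 10 (disjoint).
In U(10,14), cl(S) = S if |S| < 10, else cl(S) = E.
Since 10 >= 10, cl(A union B) = E.
|cl(A union B)| = 14.

14


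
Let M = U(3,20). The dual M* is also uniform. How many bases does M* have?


The dual of U(r,n) is U(n-r, n) = U(17,20).
Bases of U(17,20) are all (17)-element subsets.
|B(M*)| = (20 choose 17) = 1140.

1140


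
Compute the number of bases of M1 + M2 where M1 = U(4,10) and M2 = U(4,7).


Bases of a direct sum M1 + M2: |B| = |B(M1)| * |B(M2)|.
|B(U(4,10))| = C(10,4) = 210.
|B(U(4,7))| = C(7,4) = 35.
Total bases = 210 * 35 = 7350.

7350


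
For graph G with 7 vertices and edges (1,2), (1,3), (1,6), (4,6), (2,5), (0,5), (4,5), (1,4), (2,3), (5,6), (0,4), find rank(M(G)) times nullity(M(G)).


r(M) = |V| - c = 7 - 1 = 6.
nullity = |E| - r(M) = 11 - 6 = 5.
Product = 6 * 5 = 30.

30


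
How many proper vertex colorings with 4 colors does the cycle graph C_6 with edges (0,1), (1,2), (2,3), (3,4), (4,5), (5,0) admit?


P(C_6, k) = (k-1)^6 + (-1)^6*(k-1).
P(4) = (3)^6 + 3
= 729 + 3 = 732.

732


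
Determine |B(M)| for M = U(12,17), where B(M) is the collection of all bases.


Bases of U(12,17) are all 12-element subsets of the 17-element ground set.
Number of bases = C(17,12).
C(17,12) = 17! / (12! * 5!) = 6188.

6188


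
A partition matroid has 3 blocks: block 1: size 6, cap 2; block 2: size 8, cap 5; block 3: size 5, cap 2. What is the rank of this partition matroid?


Rank of a partition matroid = sum of min(|Si|, ci) for each block.
= min(6,2) + min(8,5) + min(5,2)
= 2 + 5 + 2
= 9.

9


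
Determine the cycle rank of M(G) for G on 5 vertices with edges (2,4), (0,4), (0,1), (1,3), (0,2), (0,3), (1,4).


Cycle rank (nullity) = |E| - r(M) = |E| - (|V| - c).
|E| = 7, |V| = 5, c = 1.
Nullity = 7 - (5 - 1) = 7 - 4 = 3.

3


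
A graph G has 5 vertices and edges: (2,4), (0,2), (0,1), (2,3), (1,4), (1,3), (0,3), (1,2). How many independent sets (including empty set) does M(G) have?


An independent set in a graphic matroid is an acyclic edge subset.
G has 5 vertices and 8 edges.
Enumerate all 2^8 = 256 subsets, checking for acyclicity.
Total independent sets = 128.

128


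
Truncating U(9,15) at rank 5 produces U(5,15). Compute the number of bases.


Truncating U(9,15) to rank 5 gives U(5,15).
Bases of U(5,15) are all 5-element subsets of 15 elements.
Number of bases = C(15,5) = 15! / (5! * 10!) = 3003.

3003


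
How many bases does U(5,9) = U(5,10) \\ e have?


Deleting e from U(5,10) gives U(5,9) since n > r.
Bases of U(5,9) = C(9,5) = 126.

126


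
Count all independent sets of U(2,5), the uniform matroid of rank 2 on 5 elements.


Independent sets of U(2,5) are all subsets of size <= 2.
Count = C(5,0) + C(5,1) + C(5,2)
     = 1 + 5 + 10
     = 16.

16


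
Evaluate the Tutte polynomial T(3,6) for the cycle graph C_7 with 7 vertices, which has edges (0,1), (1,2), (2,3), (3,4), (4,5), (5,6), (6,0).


T(C_7; x,y) = x + x^2 + ... + x^(6) + y.
T(3,6) = 3^1 + 3^2 + 3^3 + 3^4 + 3^5 + 3^6 + 6
= 3 + 9 + 27 + 81 + 243 + 729 + 6
= 1098.

1098


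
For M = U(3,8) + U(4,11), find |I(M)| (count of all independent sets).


For a direct sum, |I(M1+M2)| = |I(M1)| * |I(M2)|.
|I(U(3,8))| = sum C(8,k) for k=0..3 = 93.
|I(U(4,11))| = sum C(11,k) for k=0..4 = 562.
Total = 93 * 562 = 52266.

52266


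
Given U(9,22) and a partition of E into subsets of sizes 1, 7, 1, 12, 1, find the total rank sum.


r(Ai) = min(|Ai|, 9) for each part.
Sum = min(1,9) + min(7,9) + min(1,9) + min(12,9) + min(1,9)
    = 1 + 7 + 1 + 9 + 1
    = 19.

19


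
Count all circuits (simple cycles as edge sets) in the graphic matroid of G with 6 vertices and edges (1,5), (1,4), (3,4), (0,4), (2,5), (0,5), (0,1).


A circuit in a graphic matroid = edge set of a simple cycle.
G has 6 vertices and 7 edges.
Enumerating all minimal edge subsets forming cycles...
Total circuits found: 3.

3


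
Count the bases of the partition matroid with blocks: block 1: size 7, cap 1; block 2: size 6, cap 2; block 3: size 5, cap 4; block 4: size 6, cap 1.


A basis picks exactly ci elements from block i.
Number of bases = product of C(|Si|, ci).
= C(7,1) * C(6,2) * C(5,4) * C(6,1)
= 7 * 15 * 5 * 6
= 3150.

3150


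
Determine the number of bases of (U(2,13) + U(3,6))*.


(M1+M2)* = M1* + M2*.
M1* = U(11,13), bases: C(13,11) = 78.
M2* = U(3,6), bases: C(6,3) = 20.
|B(M*)| = 78 * 20 = 1560.

1560


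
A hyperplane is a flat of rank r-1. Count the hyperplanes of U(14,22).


Hyperplanes of U(14,22) are flats of rank 13.
In a uniform matroid, these are exactly the (13)-element subsets.
Count = (22 choose 13) = 497420.

497420


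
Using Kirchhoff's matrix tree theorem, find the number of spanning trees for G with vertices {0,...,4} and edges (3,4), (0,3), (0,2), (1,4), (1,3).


By Kirchhoff's matrix tree theorem, the number of spanning trees equals
the determinant of any cofactor of the Laplacian matrix L.
G has 5 vertices and 5 edges.
Computing the (4 x 4) cofactor determinant gives 3.

3


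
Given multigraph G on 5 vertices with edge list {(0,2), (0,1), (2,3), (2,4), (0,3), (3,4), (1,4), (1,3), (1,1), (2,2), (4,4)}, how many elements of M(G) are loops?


In a graphic matroid, a loop is a self-loop edge (u,u) with rank 0.
Examining all 11 edges for self-loops...
Self-loops found: (1,1), (2,2), (4,4)
Number of loops = 3.

3


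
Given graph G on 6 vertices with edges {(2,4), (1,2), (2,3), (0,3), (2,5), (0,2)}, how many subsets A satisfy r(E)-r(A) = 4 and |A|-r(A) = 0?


R(x,y) = sum over A in 2^E of x^(r(E)-r(A)) * y^(|A|-r(A)).
G has 6 vertices, 6 edges. r(E) = 5.
Enumerate all 2^6 = 64 subsets.
Count subsets with r(E)-r(A)=4 and |A|-r(A)=0: 6.

6


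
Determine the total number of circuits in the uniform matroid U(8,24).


In U(8,24), circuits are the (9)-element subsets.
Any set of 9 elements is dependent, and removing any one element gives
an independent set of size 8, so it is a minimal dependent set.
Number of circuits = C(24,9) = 24! / (9! * 15!) = 1307504.

1307504


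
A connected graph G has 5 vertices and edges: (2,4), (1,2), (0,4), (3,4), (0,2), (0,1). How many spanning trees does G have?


By Kirchhoff's matrix tree theorem, the number of spanning trees equals
the determinant of any cofactor of the Laplacian matrix L.
G has 5 vertices and 6 edges.
Computing the (4 x 4) cofactor determinant gives 8.

8


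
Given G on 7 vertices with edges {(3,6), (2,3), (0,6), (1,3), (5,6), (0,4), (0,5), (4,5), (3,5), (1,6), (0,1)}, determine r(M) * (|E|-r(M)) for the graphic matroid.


r(M) = |V| - c = 7 - 1 = 6.
nullity = |E| - r(M) = 11 - 6 = 5.
Product = 6 * 5 = 30.

30


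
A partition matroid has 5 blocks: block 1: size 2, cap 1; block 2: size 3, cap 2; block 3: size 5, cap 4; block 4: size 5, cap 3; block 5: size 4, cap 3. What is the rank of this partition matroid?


Rank of a partition matroid = sum of min(|Si|, ci) for each block.
= min(2,1) + min(3,2) + min(5,4) + min(5,3) + min(4,3)
= 1 + 2 + 4 + 3 + 3
= 13.

13


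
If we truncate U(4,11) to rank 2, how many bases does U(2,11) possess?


Truncating U(4,11) to rank 2 gives U(2,11).
Bases of U(2,11) are all 2-element subsets of 11 elements.
Number of bases = C(11,2) = (11 * 10) / (1 * 2) = 55.

55


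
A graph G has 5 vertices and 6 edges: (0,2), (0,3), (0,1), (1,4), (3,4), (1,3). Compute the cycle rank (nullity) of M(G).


Cycle rank (nullity) = |E| - r(M) = |E| - (|V| - c).
|E| = 6, |V| = 5, c = 1.
Nullity = 6 - (5 - 1) = 6 - 4 = 2.

2


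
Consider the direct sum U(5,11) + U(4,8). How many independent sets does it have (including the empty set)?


For a direct sum, |I(M1+M2)| = |I(M1)| * |I(M2)|.
|I(U(5,11))| = sum C(11,k) for k=0..5 = 1024.
|I(U(4,8))| = sum C(8,k) for k=0..4 = 163.
Total = 1024 * 163 = 166912.

166912


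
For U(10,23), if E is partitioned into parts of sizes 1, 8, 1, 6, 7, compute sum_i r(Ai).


r(Ai) = min(|Ai|, 10) for each part.
Sum = min(1,10) + min(8,10) + min(1,10) + min(6,10) + min(7,10)
    = 1 + 8 + 1 + 6 + 7
    = 23.

23


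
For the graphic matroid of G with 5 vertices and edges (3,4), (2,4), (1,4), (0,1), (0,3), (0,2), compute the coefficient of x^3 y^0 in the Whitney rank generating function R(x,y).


R(x,y) = sum over A in 2^E of x^(r(E)-r(A)) * y^(|A|-r(A)).
G has 5 vertices, 6 edges. r(E) = 4.
Enumerate all 2^6 = 64 subsets.
Count subsets with r(E)-r(A)=3 and |A|-r(A)=0: 6.

6


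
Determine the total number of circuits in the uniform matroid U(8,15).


In U(8,15), circuits are the (9)-element subsets.
Any set of 9 elements is dependent, and removing any one element gives
an independent set of size 8, so it is a minimal dependent set.
Number of circuits = (15 choose 9) = 5005.

5005


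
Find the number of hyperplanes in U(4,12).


Hyperplanes of U(4,12) are flats of rank 3.
In a uniform matroid, these are exactly the (3)-element subsets.
Count = C(12,3) = 12! / (3! * 9!) = 220.

220


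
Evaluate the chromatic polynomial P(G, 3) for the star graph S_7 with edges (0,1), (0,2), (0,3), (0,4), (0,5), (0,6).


P(tree, k) = k * (k-1)^(6) for any tree on 7 vertices.
P(3) = 3 * 2^6 = 3 * 64 = 192.

192


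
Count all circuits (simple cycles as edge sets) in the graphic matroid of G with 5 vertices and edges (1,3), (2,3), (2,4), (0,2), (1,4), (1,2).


A circuit in a graphic matroid = edge set of a simple cycle.
G has 5 vertices and 6 edges.
Enumerating all minimal edge subsets forming cycles...
Total circuits found: 3.

3


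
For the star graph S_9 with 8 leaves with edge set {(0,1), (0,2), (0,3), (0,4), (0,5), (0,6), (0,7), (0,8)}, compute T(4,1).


A star on 9 vertices is a tree with 8 edges.
T(x,y) = x^(8) for any tree.
T(4,1) = 4^8 = 65536.

65536


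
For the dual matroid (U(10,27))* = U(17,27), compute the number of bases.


The dual of U(r,n) is U(n-r, n) = U(17,27).
Bases of U(17,27) are all (17)-element subsets.
|B(M*)| = (27 choose 17) = 8436285.

8436285


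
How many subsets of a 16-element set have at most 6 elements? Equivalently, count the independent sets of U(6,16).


Independent sets of U(6,16) are all subsets of size <= 6.
Count = C(16,0) + C(16,1) + C(16,2) + C(16,3) + C(16,4) + C(16,5) + C(16,6)
     = 1 + 16 + 120 + 560 + 1820 + 4368 + 8008
     = 14893.

14893


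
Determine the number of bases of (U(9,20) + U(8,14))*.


(M1+M2)* = M1* + M2*.
M1* = U(11,20), bases: C(20,11) = 167960.
M2* = U(6,14), bases: C(14,6) = 3003.
|B(M*)| = 167960 * 3003 = 504383880.

504383880


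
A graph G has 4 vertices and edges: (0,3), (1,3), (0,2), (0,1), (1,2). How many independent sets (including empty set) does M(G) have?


An independent set in a graphic matroid is an acyclic edge subset.
G has 4 vertices and 5 edges.
Enumerate all 2^5 = 32 subsets, checking for acyclicity.
Total independent sets = 24.

24


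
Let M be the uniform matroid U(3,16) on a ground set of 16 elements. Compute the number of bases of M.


Bases of U(3,16) are all 3-element subsets of the 16-element ground set.
Number of bases = C(16,3).
C(16,3) = 16! / (3! * 13!) = 560.

560
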